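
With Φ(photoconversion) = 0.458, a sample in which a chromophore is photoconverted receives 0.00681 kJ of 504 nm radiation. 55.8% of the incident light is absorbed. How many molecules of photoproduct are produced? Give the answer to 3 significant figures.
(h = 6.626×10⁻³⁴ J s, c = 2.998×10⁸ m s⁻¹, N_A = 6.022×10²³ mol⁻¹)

Photon energy at 504 nm: hc/λ = (6.626×10⁻³⁴)(2.998×10⁸)/(504×10⁻⁹) = 3.941×10⁻¹⁹ J.
Incident energy: 0.00681 kJ = 6.81 J.
Photons incident: 6.81 / 3.941×10⁻¹⁹ = 1.728×10¹⁹, i.e. 1.728×10¹⁹/6.022×10²³ = 2.869×10⁻⁵ mol.
Photons absorbed: 0.558 × 2.869×10⁻⁵ = 1.601×10⁻⁵ mol.
Product: Φ × n_abs = 0.458 × 1.601×10⁻⁵ = 7.333×10⁻⁶ mol.
As a count: 7.333×10⁻⁶ × 6.022×10²³ = 4.42×10¹⁸.

4.42×10¹⁸ molecules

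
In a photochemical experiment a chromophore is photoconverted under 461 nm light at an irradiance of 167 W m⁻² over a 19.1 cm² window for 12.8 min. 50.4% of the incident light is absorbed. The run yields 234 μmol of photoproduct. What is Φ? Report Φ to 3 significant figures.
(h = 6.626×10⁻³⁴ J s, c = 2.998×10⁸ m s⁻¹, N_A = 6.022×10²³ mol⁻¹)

Product: 234 μmol = 2.34×10⁻⁴ mol.
Photon energy at 461 nm: hc/λ = (6.626×10⁻³⁴)(2.998×10⁸)/(461×10⁻⁹) = 4.309×10⁻¹⁹ J.
Energy delivered: (167 W m⁻²)(19.1×10⁻⁴ m²)(768 s) = 245.0 J.
Photons incident: 245.0 / 4.309×10⁻¹⁹ = 5.686×10²⁰, i.e. 5.686×10²⁰/6.022×10²³ = 9.442×10⁻⁴ mol.
Photons absorbed: 0.504 × 9.442×10⁻⁴ = 4.759×10⁻⁴ mol.
Φ = 2.34×10⁻⁴ mol / 4.759×10⁻⁴ mol photons = 0.492.

Φ = 0.492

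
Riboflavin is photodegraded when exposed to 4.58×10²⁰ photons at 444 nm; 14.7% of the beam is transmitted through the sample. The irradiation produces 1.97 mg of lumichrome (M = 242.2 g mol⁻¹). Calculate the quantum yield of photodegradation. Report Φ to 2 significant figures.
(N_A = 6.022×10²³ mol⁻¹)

Product: 1.97 mg / 242.2 g mol⁻¹ = 8.134×10⁻⁶ mol.
Moles of photons: 4.58×10²⁰ / 6.022×10²³ = 7.605×10⁻⁴ mol.
Fraction absorbed: 1 − 14.7/100 = 0.8530.
Photons absorbed: 0.8530 × 7.605×10⁻⁴ = 6.487×10⁻⁴ mol.
Φ = 8.134×10⁻⁶ mol / 6.487×10⁻⁴ mol photons = 0.013.

Φ = 0.013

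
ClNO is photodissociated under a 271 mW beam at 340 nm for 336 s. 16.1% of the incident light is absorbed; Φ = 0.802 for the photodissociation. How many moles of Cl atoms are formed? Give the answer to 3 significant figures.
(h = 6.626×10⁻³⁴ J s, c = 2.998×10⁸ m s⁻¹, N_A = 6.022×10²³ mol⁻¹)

Photon energy at 340 nm: hc/λ = (6.626×10⁻³⁴)(2.998×10⁸)/(340×10⁻⁹) = 5.843×10⁻¹⁹ J.
Energy delivered: (271 mW)(336 s) = 91.06 J.
Photons incident: 91.06 / 5.843×10⁻¹⁹ = 1.558×10²⁰, i.e. 1.558×10²⁰/6.022×10²³ = 2.587×10⁻⁴ mol.
Photons absorbed: 0.161 × 2.587×10⁻⁴ = 4.165×10⁻⁵ mol.
Product: Φ × n_abs = 0.802 × 4.165×10⁻⁵ = 3.340×10⁻⁵ mol.

3.34×10⁻⁵ mol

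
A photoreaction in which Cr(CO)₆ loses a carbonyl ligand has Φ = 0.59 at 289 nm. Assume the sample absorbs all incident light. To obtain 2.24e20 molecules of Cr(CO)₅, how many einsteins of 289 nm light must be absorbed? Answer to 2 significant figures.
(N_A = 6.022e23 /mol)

Product: 2.24e20 / 6.022e23 = 3.720e-4 mol.
Photons that must be absorbed: 3.720e-4 / 0.59 = 6.305e-4 mol.

6.3e-4 einstein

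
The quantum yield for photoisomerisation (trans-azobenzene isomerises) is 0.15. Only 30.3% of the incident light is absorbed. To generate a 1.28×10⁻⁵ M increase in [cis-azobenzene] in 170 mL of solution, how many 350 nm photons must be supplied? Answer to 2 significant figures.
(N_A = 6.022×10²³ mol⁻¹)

Product: (1.28×10⁻⁵ M)(0.17 L) = 2.176×10⁻⁶ mol.
Photons that must be absorbed: 2.176×10⁻⁶ / 0.15 = 1.451×10⁻⁵ mol.
Incident photons needed: 1.451×10⁻⁵ / 0.303 = 4.789×10⁻⁵ mol.
Photon count: 4.789×10⁻⁵ × 6.022×10²³ = 2.9×10¹⁹.

2.9×10¹⁹ photons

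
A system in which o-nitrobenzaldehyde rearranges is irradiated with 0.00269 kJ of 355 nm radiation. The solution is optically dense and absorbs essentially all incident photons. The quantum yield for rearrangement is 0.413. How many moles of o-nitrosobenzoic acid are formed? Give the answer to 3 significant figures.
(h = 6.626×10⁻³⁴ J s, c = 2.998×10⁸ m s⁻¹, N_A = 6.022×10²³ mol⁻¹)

Photon energy at 355 nm: hc/λ = (6.626×10⁻³⁴)(2.998×10⁸)/(355×10⁻⁹) = 5.596×10⁻¹⁹ J.
Incident energy: 0.00269 kJ = 2.69 J.
Photons incident: 2.69 / 5.596×10⁻¹⁹ = 4.807×10¹⁸, i.e. 4.807×10¹⁸/6.022×10²³ = 7.982×10⁻⁶ mol.
Product: Φ × n_abs = 0.413 × 7.982×10⁻⁶ = 3.297×10⁻⁶ mol.

3.30×10⁻⁶ mol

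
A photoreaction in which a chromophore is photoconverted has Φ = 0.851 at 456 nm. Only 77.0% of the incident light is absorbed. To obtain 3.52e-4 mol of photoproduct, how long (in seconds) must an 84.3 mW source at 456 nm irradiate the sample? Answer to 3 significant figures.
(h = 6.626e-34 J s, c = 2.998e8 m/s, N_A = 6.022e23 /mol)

Photons that must be absorbed: 3.52e-4 / 0.851 = 4.136e-4 mol.
Incident photons needed: 4.136e-4 / 0.770 = 5.371e-4 mol.
Photon energy: hc/λ = 4.356e-19 J; per mole, 2.623e5 J mol⁻¹.
Energy required: 5.371e-4 × 2.623e5 = 140.9 J.
Time: 140.9 J / 0.0843 W = 1670 s.

t ≈ 1670 s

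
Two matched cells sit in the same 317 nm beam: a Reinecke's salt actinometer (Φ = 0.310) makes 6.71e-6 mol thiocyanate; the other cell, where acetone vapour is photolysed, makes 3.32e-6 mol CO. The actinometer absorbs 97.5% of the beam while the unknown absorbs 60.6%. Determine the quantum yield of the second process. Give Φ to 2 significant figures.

Φ = 0.25

Photons absorbed by the actinometer: 6.71e-6 / 0.310 = 2.165e-5 mol.
Incident flux: 2.165e-5 / 0.975 = 2.221e-5 einstein.
Absorbed by unknown: 0.606 × 2.221e-5 = 1.346e-5 mol.
Φ(unknown) = 3.32e-6 / 1.346e-5 = 0.25.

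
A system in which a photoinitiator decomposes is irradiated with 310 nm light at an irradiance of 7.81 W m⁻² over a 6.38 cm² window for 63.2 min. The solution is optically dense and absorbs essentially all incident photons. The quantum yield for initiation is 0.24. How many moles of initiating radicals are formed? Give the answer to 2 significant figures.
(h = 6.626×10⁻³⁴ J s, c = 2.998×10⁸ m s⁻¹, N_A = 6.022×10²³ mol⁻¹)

1.2×10⁻⁵ mol

Photon energy at 310 nm: hc/λ = (6.626×10⁻³⁴)(2.998×10⁸)/(310×10⁻⁹) = 6.408×10⁻¹⁹ J.
Energy delivered: (7.81 W m⁻²)(6.38×10⁻⁴ m²)(3792 s) = 18.89 J.
Photons incident: 18.89 / 6.408×10⁻¹⁹ = 2.948×10¹⁹, i.e. 2.948×10¹⁹/6.022×10²³ = 4.895×10⁻⁵ mol.
Product: Φ × n_abs = 0.24 × 4.895×10⁻⁵ = 1.175×10⁻⁵ mol.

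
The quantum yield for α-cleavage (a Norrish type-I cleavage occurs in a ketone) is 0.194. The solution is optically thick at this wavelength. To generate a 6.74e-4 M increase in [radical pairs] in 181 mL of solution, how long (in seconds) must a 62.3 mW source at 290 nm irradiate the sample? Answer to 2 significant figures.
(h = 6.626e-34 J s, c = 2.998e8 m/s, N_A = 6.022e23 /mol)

Product: (6.74e-4 M)(0.181 L) = 1.220e-4 mol.
Photons that must be absorbed: 1.220e-4 / 0.194 = 6.289e-4 mol.
Photon energy: hc/λ = 6.850e-19 J; per mole, 4.125e5 J mol⁻¹.
Energy required: 6.289e-4 × 4.125e5 = 259.4 J.
Time: 259.4 J / 0.0623 W = 4200 s.

t ≈ 4200 s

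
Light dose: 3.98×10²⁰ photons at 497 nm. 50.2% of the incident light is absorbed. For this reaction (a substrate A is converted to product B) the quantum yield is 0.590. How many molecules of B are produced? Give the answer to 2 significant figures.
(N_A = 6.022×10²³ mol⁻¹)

1.2×10²⁰ molecules

Moles of photons: 3.98×10²⁰ / 6.022×10²³ = 6.609×10⁻⁴ mol.
Photons absorbed: 0.502 × 6.609×10⁻⁴ = 3.318×10⁻⁴ mol.
Product: Φ × n_abs = 0.590 × 3.318×10⁻⁴ = 1.958×10⁻⁴ mol.
As a count: 1.958×10⁻⁴ × 6.022×10²³ = 1.2×10²⁰.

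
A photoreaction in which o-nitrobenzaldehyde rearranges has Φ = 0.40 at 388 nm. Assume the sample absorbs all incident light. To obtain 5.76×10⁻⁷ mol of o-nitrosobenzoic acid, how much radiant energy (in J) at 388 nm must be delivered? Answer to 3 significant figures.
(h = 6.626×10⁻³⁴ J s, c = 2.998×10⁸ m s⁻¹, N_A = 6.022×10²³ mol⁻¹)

0.444 J

Photons that must be absorbed: 5.76×10⁻⁷ / 0.40 = 1.440×10⁻⁶ mol.
Photon energy: hc/λ = 5.120×10⁻¹⁹ J; per mole, 3.083×10⁵ J mol⁻¹.
Energy required: 1.440×10⁻⁶ × 3.083×10⁵ = 0.444 J.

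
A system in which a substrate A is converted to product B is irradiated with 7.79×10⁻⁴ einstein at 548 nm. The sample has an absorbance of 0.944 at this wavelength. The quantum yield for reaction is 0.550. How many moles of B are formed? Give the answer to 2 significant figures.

3.8×10⁻⁴ mol

Fraction absorbed: 1 − 10^(−0.944) = 0.8862.
Photons absorbed: 0.8862 × 7.79×10⁻⁴ = 6.903×10⁻⁴ mol.
Product: Φ × n_abs = 0.550 × 6.903×10⁻⁴ = 3.797×10⁻⁴ mol.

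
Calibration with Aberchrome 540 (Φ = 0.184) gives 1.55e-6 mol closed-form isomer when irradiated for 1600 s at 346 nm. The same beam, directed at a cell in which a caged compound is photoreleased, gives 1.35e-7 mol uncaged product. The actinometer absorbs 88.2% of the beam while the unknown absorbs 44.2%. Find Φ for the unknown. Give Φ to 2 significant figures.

Φ = 0.032

Photons absorbed by the actinometer: 1.55e-6 / 0.184 = 8.424e-6 mol.
Incident flux: 8.424e-6 / 0.882 = 9.551e-6 einstein.
Absorbed by unknown: 0.442 × 9.551e-6 = 4.222e-6 mol.
Φ(unknown) = 1.35e-7 / 4.222e-6 = 0.032.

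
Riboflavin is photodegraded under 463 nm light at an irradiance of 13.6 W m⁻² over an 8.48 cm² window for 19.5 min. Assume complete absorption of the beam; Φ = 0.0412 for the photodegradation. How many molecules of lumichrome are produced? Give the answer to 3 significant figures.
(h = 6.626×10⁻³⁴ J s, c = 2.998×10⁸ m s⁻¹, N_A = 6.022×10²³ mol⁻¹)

1.30×10¹⁸ molecules

Photon energy at 463 nm: hc/λ = (6.626×10⁻³⁴)(2.998×10⁸)/(463×10⁻⁹) = 4.290×10⁻¹⁹ J.
Energy delivered: (13.6 W m⁻²)(8.48×10⁻⁴ m²)(1170 s) = 13.49 J.
Photons incident: 13.49 / 4.290×10⁻¹⁹ = 3.145×10¹⁹, i.e. 3.145×10¹⁹/6.022×10²³ = 5.223×10⁻⁵ mol.
Product: Φ × n_abs = 0.0412 × 5.223×10⁻⁵ = 2.152×10⁻⁶ mol.
As a count: 2.152×10⁻⁶ × 6.022×10²³ = 1.30×10¹⁸.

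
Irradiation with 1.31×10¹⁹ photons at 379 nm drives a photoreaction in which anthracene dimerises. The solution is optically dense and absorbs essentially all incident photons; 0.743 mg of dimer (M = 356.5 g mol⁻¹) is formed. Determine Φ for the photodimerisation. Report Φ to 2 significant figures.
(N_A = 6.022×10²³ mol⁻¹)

Product: 0.743 mg / 356.5 g mol⁻¹ = 2.084×10⁻⁶ mol.
Moles of photons: 1.31×10¹⁹ / 6.022×10²³ = 2.175×10⁻⁵ mol.
Φ = 2.084×10⁻⁶ mol / 2.175×10⁻⁵ mol photons = 0.096.

Φ = 0.096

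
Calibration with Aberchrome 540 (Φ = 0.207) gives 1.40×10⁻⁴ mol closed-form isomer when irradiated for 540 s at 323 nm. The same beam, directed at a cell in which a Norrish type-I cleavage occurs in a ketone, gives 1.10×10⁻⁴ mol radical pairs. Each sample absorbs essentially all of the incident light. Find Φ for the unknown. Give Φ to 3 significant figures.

Photons absorbed by the actinometer: 1.40×10⁻⁴ / 0.207 = 6.763×10⁻⁴ mol.
Φ(unknown) = 1.10×10⁻⁴ / 6.763×10⁻⁴ = 0.163.

Φ = 0.163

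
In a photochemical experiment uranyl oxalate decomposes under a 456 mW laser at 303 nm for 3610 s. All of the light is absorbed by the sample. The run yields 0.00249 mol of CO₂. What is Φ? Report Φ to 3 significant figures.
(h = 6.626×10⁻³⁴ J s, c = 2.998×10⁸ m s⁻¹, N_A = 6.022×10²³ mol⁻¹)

Φ = 0.597

Photon energy at 303 nm: hc/λ = (6.626×10⁻³⁴)(2.998×10⁸)/(303×10⁻⁹) = 6.556×10⁻¹⁹ J.
Energy delivered: (456 mW)(3610 s) = 1646 J.
Photons incident: 1646 / 6.556×10⁻¹⁹ = 2.511×10²¹, i.e. 2.511×10²¹/6.022×10²³ = 0.004170 mol.
Φ = 0.00249 mol / 0.004170 mol photons = 0.597.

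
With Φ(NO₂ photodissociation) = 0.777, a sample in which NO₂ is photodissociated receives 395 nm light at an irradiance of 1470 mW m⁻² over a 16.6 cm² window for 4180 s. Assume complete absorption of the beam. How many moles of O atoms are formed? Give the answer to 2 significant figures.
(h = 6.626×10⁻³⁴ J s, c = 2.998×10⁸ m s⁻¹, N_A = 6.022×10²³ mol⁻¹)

2.6×10⁻⁵ mol

Photon energy at 395 nm: hc/λ = (6.626×10⁻³⁴)(2.998×10⁸)/(395×10⁻⁹) = 5.029×10⁻¹⁹ J.
Energy delivered: (1470 mW m⁻²)(16.6×10⁻⁴ m²)(4180 s) = 10.20 J.
Photons incident: 10.20 / 5.029×10⁻¹⁹ = 2.028×10¹⁹, i.e. 2.028×10¹⁹/6.022×10²³ = 3.368×10⁻⁵ mol.
Product: Φ × n_abs = 0.777 × 3.368×10⁻⁵ = 2.617×10⁻⁵ mol.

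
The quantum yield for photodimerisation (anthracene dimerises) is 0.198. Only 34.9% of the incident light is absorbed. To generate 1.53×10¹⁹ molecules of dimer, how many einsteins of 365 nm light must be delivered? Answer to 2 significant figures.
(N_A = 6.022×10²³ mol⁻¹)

Product: 1.53×10¹⁹ / 6.022×10²³ = 2.541×10⁻⁵ mol.
Photons that must be absorbed: 2.541×10⁻⁵ / 0.198 = 1.283×10⁻⁴ mol.
Incident photons needed: 1.283×10⁻⁴ / 0.349 = 3.676×10⁻⁴ mol.

3.7×10⁻⁴ einstein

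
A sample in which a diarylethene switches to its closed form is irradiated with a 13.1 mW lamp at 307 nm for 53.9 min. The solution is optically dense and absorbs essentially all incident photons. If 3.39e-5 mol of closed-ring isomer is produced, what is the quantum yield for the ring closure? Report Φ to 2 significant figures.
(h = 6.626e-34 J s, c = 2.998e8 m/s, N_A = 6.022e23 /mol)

Photon energy at 307 nm: hc/λ = (6.626e-34)(2.998e8)/(307e-9) = 6.471e-19 J.
Energy delivered: (13.1 mW)(3234 s) = 42.37 J.
Photons incident: 42.37 / 6.471e-19 = 6.548e19, i.e. 6.548e19/6.022e23 = 1.087e-4 mol.
Φ = 3.39e-5 mol / 1.087e-4 mol photons = 0.31.

Φ = 0.31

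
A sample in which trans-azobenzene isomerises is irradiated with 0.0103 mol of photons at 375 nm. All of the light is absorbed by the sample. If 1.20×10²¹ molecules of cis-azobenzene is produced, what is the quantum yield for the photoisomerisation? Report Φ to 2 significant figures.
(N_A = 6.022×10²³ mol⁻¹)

Φ = 0.19

Product: 1.20×10²¹ / 6.022×10²³ = 0.001993 mol.
Φ = 0.001993 mol / 0.0103 mol photons = 0.19.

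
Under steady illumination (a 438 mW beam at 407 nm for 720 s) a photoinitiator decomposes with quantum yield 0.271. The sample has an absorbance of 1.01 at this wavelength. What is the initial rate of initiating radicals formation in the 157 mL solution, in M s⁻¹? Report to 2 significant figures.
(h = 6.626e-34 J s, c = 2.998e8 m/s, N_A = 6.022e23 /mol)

Photon energy at 407 nm: hc/λ = (6.626e-34)(2.998e8)/(407e-9) = 4.881e-19 J.
Energy delivered: (438 mW)(720 s) = 315.4 J.
Photons incident: 315.4 / 4.881e-19 = 6.462e20, i.e. 6.462e20/6.022e23 = 0.001073 mol.
Fraction absorbed: 1 − 10^(−1.01) = 0.9023.
Photons absorbed: 0.9023 × 0.001073 = 9.682e-4 mol.
Product formed: 0.271 × 9.682e-4 = 2.624e-4 mol.
Rate: 2.624e-4 mol / (720 s × 0.157 L) = 2.3e-6 M s⁻¹.

2.3e-6 M s⁻¹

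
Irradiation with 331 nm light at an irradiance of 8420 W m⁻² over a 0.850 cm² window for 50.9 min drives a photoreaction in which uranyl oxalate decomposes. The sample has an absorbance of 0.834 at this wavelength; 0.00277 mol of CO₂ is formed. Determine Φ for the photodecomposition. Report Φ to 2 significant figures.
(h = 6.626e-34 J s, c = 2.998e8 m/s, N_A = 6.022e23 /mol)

Photon energy at 331 nm: hc/λ = (6.626e-34)(2.998e8)/(331e-9) = 6.001e-19 J.
Energy delivered: (8420 W m⁻²)(0.850e-4 m²)(3054 s) = 2186 J.
Photons incident: 2186 / 6.001e-19 = 3.643e21, i.e. 3.643e21/6.022e23 = 0.006049 mol.
Fraction absorbed: 1 − 10^(−0.834) = 0.8534.
Photons absorbed: 0.8534 × 0.006049 = 0.005162 mol.
Φ = 0.00277 mol / 0.005162 mol photons = 0.54.

Φ = 0.54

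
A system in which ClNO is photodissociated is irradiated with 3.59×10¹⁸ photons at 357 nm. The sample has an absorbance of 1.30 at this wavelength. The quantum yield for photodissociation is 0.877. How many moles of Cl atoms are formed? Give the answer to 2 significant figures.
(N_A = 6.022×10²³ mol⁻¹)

5.0×10⁻⁶ mol

Moles of photons: 3.59×10¹⁸ / 6.022×10²³ = 5.961×10⁻⁶ mol.
Fraction absorbed: 1 − 10^(−1.30) = 0.9499.
Photons absorbed: 0.9499 × 5.961×10⁻⁶ = 5.662×10⁻⁶ mol.
Product: Φ × n_abs = 0.877 × 5.662×10⁻⁶ = 4.966×10⁻⁶ mol.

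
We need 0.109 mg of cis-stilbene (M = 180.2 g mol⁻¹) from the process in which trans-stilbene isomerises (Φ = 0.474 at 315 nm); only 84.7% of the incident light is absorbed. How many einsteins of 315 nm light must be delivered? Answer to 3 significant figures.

Product: 0.109 mg / 180.2 g mol⁻¹ = 6.049×10⁻⁷ mol.
Photons that must be absorbed: 6.049×10⁻⁷ / 0.474 = 1.276×10⁻⁶ mol.
Incident photons needed: 1.276×10⁻⁶ / 0.847 = 1.506×10⁻⁶ mol.

1.51×10⁻⁶ einstein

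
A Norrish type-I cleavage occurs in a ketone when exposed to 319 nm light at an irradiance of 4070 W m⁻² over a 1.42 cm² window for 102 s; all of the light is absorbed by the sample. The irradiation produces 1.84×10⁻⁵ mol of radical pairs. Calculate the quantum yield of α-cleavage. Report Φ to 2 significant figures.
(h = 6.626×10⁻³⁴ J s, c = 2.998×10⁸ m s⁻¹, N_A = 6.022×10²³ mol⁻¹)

Φ = 0.12

Photon energy at 319 nm: hc/λ = (6.626×10⁻³⁴)(2.998×10⁸)/(319×10⁻⁹) = 6.227×10⁻¹⁹ J.
Energy delivered: (4070 W m⁻²)(1.42×10⁻⁴ m²)(102 s) = 58.95 J.
Photons incident: 58.95 / 6.227×10⁻¹⁹ = 9.467×10¹⁹, i.e. 9.467×10¹⁹/6.022×10²³ = 1.572×10⁻⁴ mol.
Φ = 1.84×10⁻⁵ mol / 1.572×10⁻⁴ mol photons = 0.12.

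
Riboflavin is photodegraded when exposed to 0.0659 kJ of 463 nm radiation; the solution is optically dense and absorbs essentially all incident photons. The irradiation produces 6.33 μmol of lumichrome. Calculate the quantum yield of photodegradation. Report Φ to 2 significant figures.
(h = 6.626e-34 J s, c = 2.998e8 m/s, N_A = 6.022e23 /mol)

Φ = 0.025

Product: 6.33 μmol = 6.33e-6 mol.
Photon energy at 463 nm: hc/λ = (6.626e-34)(2.998e8)/(463e-9) = 4.290e-19 J.
Incident energy: 0.0659 kJ = 65.9 J.
Photons incident: 65.9 / 4.290e-19 = 1.536e20, i.e. 1.536e20/6.022e23 = 2.551e-4 mol.
Φ = 6.33e-6 mol / 2.551e-4 mol photons = 0.025.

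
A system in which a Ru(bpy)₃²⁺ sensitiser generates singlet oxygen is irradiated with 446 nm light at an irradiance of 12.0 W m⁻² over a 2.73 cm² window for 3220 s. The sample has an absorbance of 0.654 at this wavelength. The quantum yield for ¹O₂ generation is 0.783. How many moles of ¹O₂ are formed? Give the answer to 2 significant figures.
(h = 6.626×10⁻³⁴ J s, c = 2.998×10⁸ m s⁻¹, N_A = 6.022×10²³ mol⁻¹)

2.4×10⁻⁵ mol

Photon energy at 446 nm: hc/λ = (6.626×10⁻³⁴)(2.998×10⁸)/(446×10⁻⁹) = 4.454×10⁻¹⁹ J.
Energy delivered: (12.0 W m⁻²)(2.73×10⁻⁴ m²)(3220 s) = 10.55 J.
Photons incident: 10.55 / 4.454×10⁻¹⁹ = 2.369×10¹⁹, i.e. 2.369×10¹⁹/6.022×10²³ = 3.934×10⁻⁵ mol.
Fraction absorbed: 1 − 10^(−0.654) = 0.7782.
Photons absorbed: 0.7782 × 3.934×10⁻⁵ = 3.061×10⁻⁵ mol.
Product: Φ × n_abs = 0.783 × 3.061×10⁻⁵ = 2.397×10⁻⁵ mol.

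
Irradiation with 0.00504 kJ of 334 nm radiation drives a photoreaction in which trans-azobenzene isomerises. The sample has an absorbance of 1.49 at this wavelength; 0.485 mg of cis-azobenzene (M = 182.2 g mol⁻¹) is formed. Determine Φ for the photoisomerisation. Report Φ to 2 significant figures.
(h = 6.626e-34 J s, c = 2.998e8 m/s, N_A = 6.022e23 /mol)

Product: 0.485 mg / 182.2 g mol⁻¹ = 2.662e-6 mol.
Photon energy at 334 nm: hc/λ = (6.626e-34)(2.998e8)/(334e-9) = 5.948e-19 J.
Incident energy: 0.00504 kJ = 5.04 J.
Photons incident: 5.04 / 5.948e-19 = 8.473e18, i.e. 8.473e18/6.022e23 = 1.407e-5 mol.
Fraction absorbed: 1 − 10^(−1.49) = 0.9676.
Photons absorbed: 0.9676 × 1.407e-5 = 1.361e-5 mol.
Φ = 2.662e-6 mol / 1.361e-5 mol photons = 0.20.

Φ = 0.20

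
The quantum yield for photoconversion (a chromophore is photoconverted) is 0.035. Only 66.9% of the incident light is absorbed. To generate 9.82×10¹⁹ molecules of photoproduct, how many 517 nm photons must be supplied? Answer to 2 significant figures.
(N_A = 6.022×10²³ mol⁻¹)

4.2×10²¹ photons

Product: 9.82×10¹⁹ / 6.022×10²³ = 1.631×10⁻⁴ mol.
Photons that must be absorbed: 1.631×10⁻⁴ / 0.035 = 0.004660 mol.
Incident photons needed: 0.004660 / 0.669 = 0.006966 mol.
Photon count: 0.006966 × 6.022×10²³ = 4.2×10²¹.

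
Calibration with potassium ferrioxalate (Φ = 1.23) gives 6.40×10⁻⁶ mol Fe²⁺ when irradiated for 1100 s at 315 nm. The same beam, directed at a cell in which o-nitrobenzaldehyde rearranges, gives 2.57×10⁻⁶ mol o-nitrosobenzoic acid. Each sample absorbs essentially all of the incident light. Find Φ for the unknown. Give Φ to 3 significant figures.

Φ = 0.494

Photons absorbed by the actinometer: 6.40×10⁻⁶ / 1.23 = 5.203×10⁻⁶ mol.
Φ(unknown) = 2.57×10⁻⁶ / 5.203×10⁻⁶ = 0.494.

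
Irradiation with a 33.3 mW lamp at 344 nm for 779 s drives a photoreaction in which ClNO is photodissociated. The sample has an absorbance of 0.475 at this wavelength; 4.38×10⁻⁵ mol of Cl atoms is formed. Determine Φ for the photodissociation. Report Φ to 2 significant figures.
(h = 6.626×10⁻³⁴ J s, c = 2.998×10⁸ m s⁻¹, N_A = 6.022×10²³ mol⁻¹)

Φ = 0.88

Photon energy at 344 nm: hc/λ = (6.626×10⁻³⁴)(2.998×10⁸)/(344×10⁻⁹) = 5.775×10⁻¹⁹ J.
Energy delivered: (33.3 mW)(779 s) = 25.94 J.
Photons incident: 25.94 / 5.775×10⁻¹⁹ = 4.492×10¹⁹, i.e. 4.492×10¹⁹/6.022×10²³ = 7.459×10⁻⁵ mol.
Fraction absorbed: 1 − 10^(−0.475) = 0.6650.
Photons absorbed: 0.6650 × 7.459×10⁻⁵ = 4.960×10⁻⁵ mol.
Φ = 4.38×10⁻⁵ mol / 4.960×10⁻⁵ mol photons = 0.88.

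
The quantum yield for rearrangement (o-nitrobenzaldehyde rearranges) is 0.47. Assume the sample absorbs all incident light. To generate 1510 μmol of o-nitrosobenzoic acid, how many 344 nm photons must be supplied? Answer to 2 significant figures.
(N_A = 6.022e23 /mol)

1.9e21 photons

Product: 1510 μmol = 0.00151 mol.
Photons that must be absorbed: 0.00151 / 0.47 = 0.003213 mol.
Photon count: 0.003213 × 6.022e23 = 1.9e21.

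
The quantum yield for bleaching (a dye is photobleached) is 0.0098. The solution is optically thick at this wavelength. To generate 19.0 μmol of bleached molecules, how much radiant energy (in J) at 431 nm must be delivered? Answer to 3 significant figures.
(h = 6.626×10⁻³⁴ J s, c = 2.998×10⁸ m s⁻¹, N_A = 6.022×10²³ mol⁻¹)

538 J

Product: 19.0 μmol = 1.90×10⁻⁵ mol.
Photons that must be absorbed: 1.90×10⁻⁵ / 0.0098 = 0.001939 mol.
Photon energy: hc/λ = 4.609×10⁻¹⁹ J; per mole, 2.776×10⁵ J mol⁻¹.
Energy required: 0.001939 × 2.776×10⁵ = 538 J.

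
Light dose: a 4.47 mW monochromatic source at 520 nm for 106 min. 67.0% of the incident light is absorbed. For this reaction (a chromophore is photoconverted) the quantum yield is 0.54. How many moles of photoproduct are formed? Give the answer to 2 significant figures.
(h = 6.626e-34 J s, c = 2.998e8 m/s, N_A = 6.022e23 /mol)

4.5e-5 mol

Photon energy at 520 nm: hc/λ = (6.626e-34)(2.998e8)/(520e-9) = 3.820e-19 J.
Energy delivered: (4.47 mW)(6360 s) = 28.43 J.
Photons incident: 28.43 / 3.820e-19 = 7.442e19, i.e. 7.442e19/6.022e23 = 1.236e-4 mol.
Photons absorbed: 0.670 × 1.236e-4 = 8.281e-5 mol.
Product: Φ × n_abs = 0.54 × 8.281e-5 = 4.472e-5 mol.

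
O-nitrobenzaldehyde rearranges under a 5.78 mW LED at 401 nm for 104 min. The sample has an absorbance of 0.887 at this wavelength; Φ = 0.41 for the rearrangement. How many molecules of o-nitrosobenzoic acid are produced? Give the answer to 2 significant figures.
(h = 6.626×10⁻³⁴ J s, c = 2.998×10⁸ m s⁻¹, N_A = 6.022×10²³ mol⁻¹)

2.6×10¹⁹ molecules

Photon energy at 401 nm: hc/λ = (6.626×10⁻³⁴)(2.998×10⁸)/(401×10⁻⁹) = 4.954×10⁻¹⁹ J.
Energy delivered: (5.78 mW)(6240 s) = 36.07 J.
Photons incident: 36.07 / 4.954×10⁻¹⁹ = 7.281×10¹⁹, i.e. 7.281×10¹⁹/6.022×10²³ = 1.209×10⁻⁴ mol.
Fraction absorbed: 1 − 10^(−0.887) = 0.8703.
Photons absorbed: 0.8703 × 1.209×10⁻⁴ = 1.052×10⁻⁴ mol.
Product: Φ × n_abs = 0.41 × 1.052×10⁻⁴ = 4.313×10⁻⁵ mol.
As a count: 4.313×10⁻⁵ × 6.022×10²³ = 2.6×10¹⁹.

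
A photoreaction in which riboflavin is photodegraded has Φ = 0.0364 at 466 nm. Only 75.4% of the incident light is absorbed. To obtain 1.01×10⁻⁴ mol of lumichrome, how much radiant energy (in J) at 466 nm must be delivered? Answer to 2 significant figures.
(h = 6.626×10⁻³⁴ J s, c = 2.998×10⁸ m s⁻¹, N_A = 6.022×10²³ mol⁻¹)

Photons that must be absorbed: 1.01×10⁻⁴ / 0.0364 = 0.002775 mol.
Incident photons needed: 0.002775 / 0.754 = 0.003680 mol.
Photon energy: hc/λ = 4.263×10⁻¹⁹ J; per mole, 2.567×10⁵ J mol⁻¹.
Energy required: 0.003680 × 2.567×10⁵ = 940 J.

940 J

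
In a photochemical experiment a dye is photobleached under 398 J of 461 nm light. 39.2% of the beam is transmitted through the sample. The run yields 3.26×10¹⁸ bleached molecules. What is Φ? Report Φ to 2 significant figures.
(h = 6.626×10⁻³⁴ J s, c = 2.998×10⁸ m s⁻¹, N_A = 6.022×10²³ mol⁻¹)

Φ = 0.0058

Product: 3.26×10¹⁸ / 6.022×10²³ = 5.413×10⁻⁶ mol.
Photon energy at 461 nm: hc/λ = (6.626×10⁻³⁴)(2.998×10⁸)/(461×10⁻⁹) = 4.309×10⁻¹⁹ J.
Photons incident: 398 / 4.309×10⁻¹⁹ = 9.236×10²⁰, i.e. 9.236×10²⁰/6.022×10²³ = 0.001534 mol.
Fraction absorbed: 1 − 39.2/100 = 0.6080.
Photons absorbed: 0.6080 × 0.001534 = 9.327×10⁻⁴ mol.
Φ = 5.413×10⁻⁶ mol / 9.327×10⁻⁴ mol photons = 0.0058.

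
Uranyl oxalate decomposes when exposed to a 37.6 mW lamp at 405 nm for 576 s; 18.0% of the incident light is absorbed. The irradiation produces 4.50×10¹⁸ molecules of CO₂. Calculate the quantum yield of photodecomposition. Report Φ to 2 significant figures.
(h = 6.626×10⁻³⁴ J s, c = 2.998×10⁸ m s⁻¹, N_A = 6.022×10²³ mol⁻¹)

Φ = 0.57

Product: 4.50×10¹⁸ / 6.022×10²³ = 7.473×10⁻⁶ mol.
Photon energy at 405 nm: hc/λ = (6.626×10⁻³⁴)(2.998×10⁸)/(405×10⁻⁹) = 4.905×10⁻¹⁹ J.
Energy delivered: (37.6 mW)(576 s) = 21.66 J.
Photons incident: 21.66 / 4.905×10⁻¹⁹ = 4.416×10¹⁹, i.e. 4.416×10¹⁹/6.022×10²³ = 7.333×10⁻⁵ mol.
Photons absorbed: 0.180 × 7.333×10⁻⁵ = 1.320×10⁻⁵ mol.
Φ = 7.473×10⁻⁶ mol / 1.320×10⁻⁵ mol photons = 0.57.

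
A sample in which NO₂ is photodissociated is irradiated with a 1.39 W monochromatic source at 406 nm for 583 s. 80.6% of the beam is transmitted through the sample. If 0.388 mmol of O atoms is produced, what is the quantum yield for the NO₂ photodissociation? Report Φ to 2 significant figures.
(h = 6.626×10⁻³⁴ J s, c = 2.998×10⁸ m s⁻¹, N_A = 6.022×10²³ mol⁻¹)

Product: 0.388 mmol = 3.88×10⁻⁴ mol.
Photon energy at 406 nm: hc/λ = (6.626×10⁻³⁴)(2.998×10⁸)/(406×10⁻⁹) = 4.893×10⁻¹⁹ J.
Energy delivered: (1.39 W)(583 s) = 810.4 J.
Photons incident: 810.4 / 4.893×10⁻¹⁹ = 1.656×10²¹, i.e. 1.656×10²¹/6.022×10²³ = 0.002750 mol.
Fraction absorbed: 1 − 80.6/100 = 0.1940.
Photons absorbed: 0.1940 × 0.002750 = 5.335×10⁻⁴ mol.
Φ = 3.88×10⁻⁴ mol / 5.335×10⁻⁴ mol photons = 0.73.

Φ = 0.73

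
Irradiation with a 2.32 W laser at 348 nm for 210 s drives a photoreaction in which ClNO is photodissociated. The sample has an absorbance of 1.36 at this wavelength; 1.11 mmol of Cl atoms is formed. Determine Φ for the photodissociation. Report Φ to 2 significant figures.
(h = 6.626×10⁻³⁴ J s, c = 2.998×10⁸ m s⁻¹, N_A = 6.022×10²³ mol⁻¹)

Product: 1.11 mmol = 0.00111 mol.
Photon energy at 348 nm: hc/λ = (6.626×10⁻³⁴)(2.998×10⁸)/(348×10⁻⁹) = 5.708×10⁻¹⁹ J.
Energy delivered: (2.32 W)(210 s) = 487.2 J.
Photons incident: 487.2 / 5.708×10⁻¹⁹ = 8.535×10²⁰, i.e. 8.535×10²⁰/6.022×10²³ = 0.001417 mol.
Fraction absorbed: 1 − 10^(−1.36) = 0.9563.
Photons absorbed: 0.9563 × 0.001417 = 0.001355 mol.
Φ = 0.00111 mol / 0.001355 mol photons = 0.82.

Φ = 0.82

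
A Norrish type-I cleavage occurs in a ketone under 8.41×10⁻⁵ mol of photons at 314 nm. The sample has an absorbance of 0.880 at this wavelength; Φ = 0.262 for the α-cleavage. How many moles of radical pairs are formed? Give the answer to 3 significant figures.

Fraction absorbed: 1 − 10^(−0.880) = 0.8682.
Photons absorbed: 0.8682 × 8.41×10⁻⁵ = 7.302×10⁻⁵ mol.
Product: Φ × n_abs = 0.262 × 7.302×10⁻⁵ = 1.913×10⁻⁵ mol.

1.91×10⁻⁵ mol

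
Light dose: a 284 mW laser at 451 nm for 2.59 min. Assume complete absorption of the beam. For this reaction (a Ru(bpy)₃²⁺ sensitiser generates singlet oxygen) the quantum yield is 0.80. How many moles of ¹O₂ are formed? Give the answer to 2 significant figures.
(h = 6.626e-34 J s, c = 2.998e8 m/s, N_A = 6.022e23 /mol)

Photon energy at 451 nm: hc/λ = (6.626e-34)(2.998e8)/(451e-9) = 4.405e-19 J.
Energy delivered: (284 mW)(155.4 s) = 44.13 J.
Photons incident: 44.13 / 4.405e-19 = 1.002e20, i.e. 1.002e20/6.022e23 = 1.664e-4 mol.
Product: Φ × n_abs = 0.80 × 1.664e-4 = 1.331e-4 mol.

1.3e-4 mol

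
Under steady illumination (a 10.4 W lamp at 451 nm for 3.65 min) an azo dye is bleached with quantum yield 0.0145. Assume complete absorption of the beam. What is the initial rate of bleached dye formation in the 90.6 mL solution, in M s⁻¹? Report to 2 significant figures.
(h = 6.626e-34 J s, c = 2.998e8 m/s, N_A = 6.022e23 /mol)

6.3e-6 M s⁻¹

Photon energy at 451 nm: hc/λ = (6.626e-34)(2.998e8)/(451e-9) = 4.405e-19 J.
Energy delivered: (10.4 W)(219 s) = 2278 J.
Photons incident: 2278 / 4.405e-19 = 5.171e21, i.e. 5.171e21/6.022e23 = 0.008587 mol.
Product formed: 0.0145 × 0.008587 = 1.245e-4 mol.
Rate: 1.245e-4 mol / (219 s × 0.0906 L) = 6.3e-6 M s⁻¹.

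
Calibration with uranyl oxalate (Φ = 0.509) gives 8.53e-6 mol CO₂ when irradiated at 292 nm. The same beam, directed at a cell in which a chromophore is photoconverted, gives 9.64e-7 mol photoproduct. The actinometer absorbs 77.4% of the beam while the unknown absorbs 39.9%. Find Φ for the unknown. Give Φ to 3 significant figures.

Photons absorbed by the actinometer: 8.53e-6 / 0.509 = 1.676e-5 mol.
Incident flux: 1.676e-5 / 0.774 = 2.165e-5 einstein.
Absorbed by unknown: 0.399 × 2.165e-5 = 8.638e-6 mol.
Φ(unknown) = 9.64e-7 / 8.638e-6 = 0.112.

Φ = 0.112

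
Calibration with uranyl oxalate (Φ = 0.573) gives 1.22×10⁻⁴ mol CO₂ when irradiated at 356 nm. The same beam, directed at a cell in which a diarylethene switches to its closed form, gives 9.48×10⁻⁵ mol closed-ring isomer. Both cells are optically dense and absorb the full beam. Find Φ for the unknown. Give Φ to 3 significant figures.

Φ = 0.445

Photons absorbed by the actinometer: 1.22×10⁻⁴ / 0.573 = 2.129×10⁻⁴ mol.
Φ(unknown) = 9.48×10⁻⁵ / 2.129×10⁻⁴ = 0.445.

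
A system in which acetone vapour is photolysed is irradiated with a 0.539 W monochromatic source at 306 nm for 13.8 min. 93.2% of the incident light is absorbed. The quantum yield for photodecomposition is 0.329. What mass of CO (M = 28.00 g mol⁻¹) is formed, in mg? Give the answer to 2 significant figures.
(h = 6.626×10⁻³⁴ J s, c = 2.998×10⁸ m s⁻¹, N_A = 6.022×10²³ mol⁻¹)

9.8 mg

Photon energy at 306 nm: hc/λ = (6.626×10⁻³⁴)(2.998×10⁸)/(306×10⁻⁹) = 6.492×10⁻¹⁹ J.
Energy delivered: (0.539 W)(828 s) = 446.3 J.
Photons incident: 446.3 / 6.492×10⁻¹⁹ = 6.875×10²⁰, i.e. 6.875×10²⁰/6.022×10²³ = 0.001142 mol.
Photons absorbed: 0.932 × 0.001142 = 0.001064 mol.
Product: Φ × n_abs = 0.329 × 0.001064 = 3.501×10⁻⁴ mol.
Mass: 3.501×10⁻⁴ × 28.00 = 0.009803 g = 9.8 mg.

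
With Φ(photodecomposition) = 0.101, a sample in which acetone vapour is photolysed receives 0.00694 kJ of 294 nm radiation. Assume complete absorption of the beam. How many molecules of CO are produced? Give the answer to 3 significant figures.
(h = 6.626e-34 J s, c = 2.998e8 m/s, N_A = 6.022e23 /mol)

Photon energy at 294 nm: hc/λ = (6.626e-34)(2.998e8)/(294e-9) = 6.757e-19 J.
Incident energy: 0.00694 kJ = 6.94 J.
Photons incident: 6.94 / 6.757e-19 = 1.027e19, i.e. 1.027e19/6.022e23 = 1.705e-5 mol.
Product: Φ × n_abs = 0.101 × 1.705e-5 = 1.722e-6 mol.
As a count: 1.722e-6 × 6.022e23 = 1.04e18.

1.04e18 molecules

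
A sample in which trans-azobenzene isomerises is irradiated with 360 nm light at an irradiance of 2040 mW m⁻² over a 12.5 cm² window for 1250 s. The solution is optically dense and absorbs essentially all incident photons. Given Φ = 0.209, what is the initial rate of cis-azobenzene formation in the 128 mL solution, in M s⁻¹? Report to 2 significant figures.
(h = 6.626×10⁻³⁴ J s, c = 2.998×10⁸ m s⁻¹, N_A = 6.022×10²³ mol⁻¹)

Photon energy at 360 nm: hc/λ = (6.626×10⁻³⁴)(2.998×10⁸)/(360×10⁻⁹) = 5.518×10⁻¹⁹ J.
Energy delivered: (2040 mW m⁻²)(12.5×10⁻⁴ m²)(1250 s) = 3.188 J.
Photons incident: 3.188 / 5.518×10⁻¹⁹ = 5.777×10¹⁸, i.e. 5.777×10¹⁸/6.022×10²³ = 9.593×10⁻⁶ mol.
Product formed: 0.209 × 9.593×10⁻⁶ = 2.005×10⁻⁶ mol.
Rate: 2.005×10⁻⁶ mol / (1250 s × 0.128 L) = 1.3×10⁻⁸ M s⁻¹.

1.3×10⁻⁸ M s⁻¹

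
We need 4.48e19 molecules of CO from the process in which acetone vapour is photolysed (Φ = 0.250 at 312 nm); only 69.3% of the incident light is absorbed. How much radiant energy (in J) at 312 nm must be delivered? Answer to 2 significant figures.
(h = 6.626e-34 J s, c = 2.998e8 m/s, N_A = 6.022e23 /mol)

Product: 4.48e19 / 6.022e23 = 7.439e-5 mol.
Photons that must be absorbed: 7.439e-5 / 0.250 = 2.976e-4 mol.
Incident photons needed: 2.976e-4 / 0.693 = 4.294e-4 mol.
Photon energy: hc/λ = 6.367e-19 J; per mole, 3.834e5 J mol⁻¹.
Energy required: 4.294e-4 × 3.834e5 = 160 J.

160 J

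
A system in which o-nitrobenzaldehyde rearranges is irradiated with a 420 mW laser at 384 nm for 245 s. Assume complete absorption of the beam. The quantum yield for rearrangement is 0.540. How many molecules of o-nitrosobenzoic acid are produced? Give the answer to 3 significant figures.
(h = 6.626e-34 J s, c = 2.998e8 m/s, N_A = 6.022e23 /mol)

Photon energy at 384 nm: hc/λ = (6.626e-34)(2.998e8)/(384e-9) = 5.173e-19 J.
Energy delivered: (420 mW)(245 s) = 102.9 J.
Photons incident: 102.9 / 5.173e-19 = 1.989e20, i.e. 1.989e20/6.022e23 = 3.303e-4 mol.
Product: Φ × n_abs = 0.540 × 3.303e-4 = 1.784e-4 mol.
As a count: 1.784e-4 × 6.022e23 = 1.07e20.

1.07e20 molecules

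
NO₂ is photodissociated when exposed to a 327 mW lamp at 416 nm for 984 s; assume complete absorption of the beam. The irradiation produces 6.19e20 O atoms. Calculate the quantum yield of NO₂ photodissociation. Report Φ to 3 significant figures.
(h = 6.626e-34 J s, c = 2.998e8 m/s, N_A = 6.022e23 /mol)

Product: 6.19e20 / 6.022e23 = 0.001028 mol.
Photon energy at 416 nm: hc/λ = (6.626e-34)(2.998e8)/(416e-9) = 4.775e-19 J.
Energy delivered: (327 mW)(984 s) = 321.8 J.
Photons incident: 321.8 / 4.775e-19 = 6.739e20, i.e. 6.739e20/6.022e23 = 0.001119 mol.
Φ = 0.001028 mol / 0.001119 mol photons = 0.919.

Φ = 0.919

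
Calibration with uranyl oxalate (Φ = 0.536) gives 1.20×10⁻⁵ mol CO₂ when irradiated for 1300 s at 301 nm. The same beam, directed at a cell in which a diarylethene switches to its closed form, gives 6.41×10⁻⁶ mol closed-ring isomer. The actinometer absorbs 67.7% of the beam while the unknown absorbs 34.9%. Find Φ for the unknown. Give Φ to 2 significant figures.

Photons absorbed by the actinometer: 1.20×10⁻⁵ / 0.536 = 2.239×10⁻⁵ mol.
Incident flux: 2.239×10⁻⁵ / 0.677 = 3.307×10⁻⁵ einstein.
Absorbed by unknown: 0.349 × 3.307×10⁻⁵ = 1.154×10⁻⁵ mol.
Φ(unknown) = 6.41×10⁻⁶ / 1.154×10⁻⁵ = 0.56.

Φ = 0.56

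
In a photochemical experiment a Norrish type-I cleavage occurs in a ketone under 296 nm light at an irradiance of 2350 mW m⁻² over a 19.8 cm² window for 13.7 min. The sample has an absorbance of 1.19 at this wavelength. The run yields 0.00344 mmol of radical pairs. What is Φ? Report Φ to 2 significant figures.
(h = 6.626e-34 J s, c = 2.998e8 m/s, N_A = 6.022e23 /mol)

Product: 0.00344 mmol = 3.44e-6 mol.
Photon energy at 296 nm: hc/λ = (6.626e-34)(2.998e8)/(296e-9) = 6.711e-19 J.
Energy delivered: (2350 mW m⁻²)(19.8e-4 m²)(822 s) = 3.825 J.
Photons incident: 3.825 / 6.711e-19 = 5.700e18, i.e. 5.700e18/6.022e23 = 9.465e-6 mol.
Fraction absorbed: 1 − 10^(−1.19) = 0.9354.
Photons absorbed: 0.9354 × 9.465e-6 = 8.854e-6 mol.
Φ = 3.44e-6 mol / 8.854e-6 mol photons = 0.39.

Φ = 0.39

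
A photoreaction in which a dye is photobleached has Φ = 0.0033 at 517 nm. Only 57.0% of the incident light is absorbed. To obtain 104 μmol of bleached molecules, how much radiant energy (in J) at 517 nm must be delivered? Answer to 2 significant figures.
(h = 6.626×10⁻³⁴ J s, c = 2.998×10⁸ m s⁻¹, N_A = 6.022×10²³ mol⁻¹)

Product: 104 μmol = 1.04×10⁻⁴ mol.
Photons that must be absorbed: 1.04×10⁻⁴ / 0.0033 = 0.03152 mol.
Incident photons needed: 0.03152 / 0.570 = 0.05530 mol.
Photon energy: hc/λ = 3.842×10⁻¹⁹ J; per mole, 2.314×10⁵ J mol⁻¹.
Energy required: 0.05530 × 2.314×10⁵ = 1.3×10⁴ J.

1.3×10⁴ J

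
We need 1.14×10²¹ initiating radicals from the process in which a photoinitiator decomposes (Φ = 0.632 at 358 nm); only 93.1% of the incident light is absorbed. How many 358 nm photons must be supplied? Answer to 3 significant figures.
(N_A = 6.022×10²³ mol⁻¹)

Product: 1.14×10²¹ / 6.022×10²³ = 0.001893 mol.
Photons that must be absorbed: 0.001893 / 0.632 = 0.002995 mol.
Incident photons needed: 0.002995 / 0.931 = 0.003217 mol.
Photon count: 0.003217 × 6.022×10²³ = 1.94×10²¹.

1.94×10²¹ photons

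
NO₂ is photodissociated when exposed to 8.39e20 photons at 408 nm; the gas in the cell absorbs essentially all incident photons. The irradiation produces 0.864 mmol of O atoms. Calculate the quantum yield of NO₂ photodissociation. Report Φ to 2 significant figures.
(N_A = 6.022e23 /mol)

Φ = 0.62

Product: 0.864 mmol = 8.64e-4 mol.
Moles of photons: 8.39e20 / 6.022e23 = 0.001393 mol.
Φ = 8.64e-4 mol / 0.001393 mol photons = 0.62.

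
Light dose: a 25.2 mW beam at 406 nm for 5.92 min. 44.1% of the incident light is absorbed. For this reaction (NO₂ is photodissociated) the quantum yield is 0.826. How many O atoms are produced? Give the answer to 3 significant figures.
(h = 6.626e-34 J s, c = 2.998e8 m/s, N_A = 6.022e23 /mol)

Photon energy at 406 nm: hc/λ = (6.626e-34)(2.998e8)/(406e-9) = 4.893e-19 J.
Energy delivered: (25.2 mW)(355.2 s) = 8.951 J.
Photons incident: 8.951 / 4.893e-19 = 1.829e19, i.e. 1.829e19/6.022e23 = 3.037e-5 mol.
Photons absorbed: 0.441 × 3.037e-5 = 1.339e-5 mol.
Product: Φ × n_abs = 0.826 × 1.339e-5 = 1.106e-5 mol.
As a count: 1.106e-5 × 6.022e23 = 6.66e18.

6.66e18 atoms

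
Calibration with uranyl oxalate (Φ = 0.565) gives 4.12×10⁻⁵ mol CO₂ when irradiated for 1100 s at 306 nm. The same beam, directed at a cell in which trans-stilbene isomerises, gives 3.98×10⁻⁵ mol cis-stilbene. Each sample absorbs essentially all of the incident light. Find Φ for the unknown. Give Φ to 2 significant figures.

Photons absorbed by the actinometer: 4.12×10⁻⁵ / 0.565 = 7.292×10⁻⁵ mol.
Φ(unknown) = 3.98×10⁻⁵ / 7.292×10⁻⁵ = 0.55.

Φ = 0.55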